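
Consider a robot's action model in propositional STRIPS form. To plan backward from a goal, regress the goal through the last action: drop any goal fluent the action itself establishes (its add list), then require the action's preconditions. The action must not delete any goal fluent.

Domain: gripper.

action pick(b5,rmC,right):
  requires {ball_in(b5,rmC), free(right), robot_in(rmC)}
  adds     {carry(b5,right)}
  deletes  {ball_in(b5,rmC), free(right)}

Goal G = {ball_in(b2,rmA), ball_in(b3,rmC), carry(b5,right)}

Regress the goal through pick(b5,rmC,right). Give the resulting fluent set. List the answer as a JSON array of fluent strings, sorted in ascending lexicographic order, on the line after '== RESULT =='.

Compute (G \ add) ∪ pre:
  G ∩ del = {}  (empty — regression defined)
  G \ add = {ball_in(b2,rmA), ball_in(b3,rmC), carry(b5,right)} \ {carry(b5,right)} = {ball_in(b2,rmA), ball_in(b3,rmC)}
  ∪ pre   = {ball_in(b2,rmA), ball_in(b3,rmC)} ∪ {ball_in(b5,rmC), free(right), robot_in(rmC)}
          = {ball_in(b2,rmA), ball_in(b3,rmC), ball_in(b5,rmC), free(right), robot_in(rmC)}

== RESULT ==
["ball_in(b2,rmA)", "ball_in(b3,rmC)", "ball_in(b5,rmC)", "free(right)", "robot_in(rmC)"]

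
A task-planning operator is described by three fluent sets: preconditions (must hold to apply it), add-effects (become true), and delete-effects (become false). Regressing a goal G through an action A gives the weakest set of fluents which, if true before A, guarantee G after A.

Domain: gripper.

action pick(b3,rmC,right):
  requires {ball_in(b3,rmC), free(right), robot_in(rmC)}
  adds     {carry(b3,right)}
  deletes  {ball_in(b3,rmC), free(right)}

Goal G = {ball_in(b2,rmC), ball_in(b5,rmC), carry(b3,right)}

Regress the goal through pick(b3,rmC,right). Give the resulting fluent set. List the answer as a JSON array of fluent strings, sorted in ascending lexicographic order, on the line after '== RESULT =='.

Compute (G \ add) ∪ pre:
  G ∩ del = {}  (empty — regression defined)
  G \ add = {ball_in(b2,rmC), ball_in(b5,rmC), carry(b3,right)} \ {carry(b3,right)} = {ball_in(b2,rmC), ball_in(b5,rmC)}
  ∪ pre   = {ball_in(b2,rmC), ball_in(b5,rmC)} ∪ {ball_in(b3,rmC), free(right), robot_in(rmC)}
          = {ball_in(b2,rmC), ball_in(b3,rmC), ball_in(b5,rmC), free(right), robot_in(rmC)}

== RESULT ==
["ball_in(b2,rmC)", "ball_in(b3,rmC)", "ball_in(b5,rmC)", "free(right)", "robot_in(rmC)"]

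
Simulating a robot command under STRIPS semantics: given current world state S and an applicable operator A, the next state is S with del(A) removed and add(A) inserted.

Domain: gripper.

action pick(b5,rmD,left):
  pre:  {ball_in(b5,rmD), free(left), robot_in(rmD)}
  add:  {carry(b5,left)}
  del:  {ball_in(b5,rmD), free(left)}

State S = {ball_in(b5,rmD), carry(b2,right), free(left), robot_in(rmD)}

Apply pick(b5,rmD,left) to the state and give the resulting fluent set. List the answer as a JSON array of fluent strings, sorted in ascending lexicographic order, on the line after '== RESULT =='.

Compute (S \ del) ∪ add:
  pre ⊆ S: {ball_in(b5,rmD), free(left), robot_in(rmD)} ⊆ S  — applicable
  S \ del = {carry(b2,right), robot_in(rmD)}
  ∪ add   = {carry(b2,right), carry(b5,left), robot_in(rmD)}

== RESULT ==
["carry(b2,right)", "carry(b5,left)", "robot_in(rmD)"]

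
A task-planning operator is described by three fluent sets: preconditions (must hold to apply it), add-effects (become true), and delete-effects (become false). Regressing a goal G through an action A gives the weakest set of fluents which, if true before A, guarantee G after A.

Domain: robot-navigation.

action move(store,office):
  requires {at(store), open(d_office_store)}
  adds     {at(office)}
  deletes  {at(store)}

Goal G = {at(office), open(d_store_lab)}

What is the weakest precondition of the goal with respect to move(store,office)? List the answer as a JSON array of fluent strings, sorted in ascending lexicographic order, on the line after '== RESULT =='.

Compute (G \ add) ∪ pre:
  G ∩ del = {}  (empty — regression defined)
  G \ add = {at(office), open(d_store_lab)} \ {at(office)} = {open(d_store_lab)}
  ∪ pre   = {open(d_store_lab)} ∪ {at(store), open(d_office_store)}
          = {at(store), open(d_office_store), open(d_store_lab)}

== RESULT ==
["at(store)", "open(d_office_store)", "open(d_store_lab)"]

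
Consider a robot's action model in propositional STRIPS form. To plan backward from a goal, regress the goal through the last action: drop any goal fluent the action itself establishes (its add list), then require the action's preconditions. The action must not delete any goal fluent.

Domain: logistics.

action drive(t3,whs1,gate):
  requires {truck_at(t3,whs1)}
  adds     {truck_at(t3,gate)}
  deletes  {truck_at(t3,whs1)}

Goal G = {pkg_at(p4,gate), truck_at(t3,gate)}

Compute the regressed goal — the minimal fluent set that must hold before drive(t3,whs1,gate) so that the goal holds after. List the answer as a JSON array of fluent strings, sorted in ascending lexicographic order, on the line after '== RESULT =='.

Regress:
  G ∩ del = {}  (empty — regression defined)
  G \ add = {pkg_at(p4,gate), truck_at(t3,gate)} \ {truck_at(t3,gate)} = {pkg_at(p4,gate)}
  ∪ pre   = {pkg_at(p4,gate)} ∪ {truck_at(t3,whs1)}
          = {pkg_at(p4,gate), truck_at(t3,whs1)}

== RESULT ==
["pkg_at(p4,gate)", "truck_at(t3,whs1)"]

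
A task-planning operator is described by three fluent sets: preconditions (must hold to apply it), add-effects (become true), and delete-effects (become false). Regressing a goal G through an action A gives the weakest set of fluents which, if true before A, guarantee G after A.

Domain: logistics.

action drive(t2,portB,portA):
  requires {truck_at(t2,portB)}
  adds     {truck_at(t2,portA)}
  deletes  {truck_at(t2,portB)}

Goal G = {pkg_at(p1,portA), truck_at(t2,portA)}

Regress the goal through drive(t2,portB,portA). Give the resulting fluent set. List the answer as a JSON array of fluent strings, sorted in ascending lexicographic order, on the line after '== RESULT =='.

Regress:
  G ∩ del = {}  (empty — regression defined)
  G \ add = {pkg_at(p1,portA), truck_at(t2,portA)} \ {truck_at(t2,portA)} = {pkg_at(p1,portA)}
  ∪ pre   = {pkg_at(p1,portA)} ∪ {truck_at(t2,portB)}
          = {pkg_at(p1,portA), truck_at(t2,portB)}

== RESULT ==
["pkg_at(p1,portA)", "truck_at(t2,portB)"]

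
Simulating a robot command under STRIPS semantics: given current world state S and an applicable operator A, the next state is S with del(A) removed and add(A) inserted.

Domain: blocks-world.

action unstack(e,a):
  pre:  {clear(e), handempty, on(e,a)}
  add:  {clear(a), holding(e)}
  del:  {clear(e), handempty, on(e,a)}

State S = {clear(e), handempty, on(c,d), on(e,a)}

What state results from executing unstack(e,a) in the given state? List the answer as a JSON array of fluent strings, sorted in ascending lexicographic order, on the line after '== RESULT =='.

Compute (S \ del) ∪ add:
  pre ⊆ S: {clear(e), handempty, on(e,a)} ⊆ S  — applicable
  S \ del = {on(c,d)}
  ∪ add   = {clear(a), holding(e), on(c,d)}

== RESULT ==
["clear(a)", "holding(e)", "on(c,d)"]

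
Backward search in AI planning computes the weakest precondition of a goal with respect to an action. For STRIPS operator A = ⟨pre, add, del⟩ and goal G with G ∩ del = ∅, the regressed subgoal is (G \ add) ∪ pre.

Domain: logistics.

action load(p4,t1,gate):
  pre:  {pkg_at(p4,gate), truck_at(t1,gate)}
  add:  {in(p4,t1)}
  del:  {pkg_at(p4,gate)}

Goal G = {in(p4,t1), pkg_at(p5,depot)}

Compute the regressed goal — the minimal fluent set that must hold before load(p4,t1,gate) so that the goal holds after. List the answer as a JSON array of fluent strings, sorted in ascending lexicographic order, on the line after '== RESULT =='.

Compute (G \ add) ∪ pre:
  G ∩ del = {}  (empty — regression defined)
  G \ add = {in(p4,t1), pkg_at(p5,depot)} \ {in(p4,t1)} = {pkg_at(p5,depot)}
  ∪ pre   = {pkg_at(p5,depot)} ∪ {pkg_at(p4,gate), truck_at(t1,gate)}
          = {pkg_at(p4,gate), pkg_at(p5,depot), truck_at(t1,gate)}

== RESULT ==
["pkg_at(p4,gate)", "pkg_at(p5,depot)", "truck_at(t1,gate)"]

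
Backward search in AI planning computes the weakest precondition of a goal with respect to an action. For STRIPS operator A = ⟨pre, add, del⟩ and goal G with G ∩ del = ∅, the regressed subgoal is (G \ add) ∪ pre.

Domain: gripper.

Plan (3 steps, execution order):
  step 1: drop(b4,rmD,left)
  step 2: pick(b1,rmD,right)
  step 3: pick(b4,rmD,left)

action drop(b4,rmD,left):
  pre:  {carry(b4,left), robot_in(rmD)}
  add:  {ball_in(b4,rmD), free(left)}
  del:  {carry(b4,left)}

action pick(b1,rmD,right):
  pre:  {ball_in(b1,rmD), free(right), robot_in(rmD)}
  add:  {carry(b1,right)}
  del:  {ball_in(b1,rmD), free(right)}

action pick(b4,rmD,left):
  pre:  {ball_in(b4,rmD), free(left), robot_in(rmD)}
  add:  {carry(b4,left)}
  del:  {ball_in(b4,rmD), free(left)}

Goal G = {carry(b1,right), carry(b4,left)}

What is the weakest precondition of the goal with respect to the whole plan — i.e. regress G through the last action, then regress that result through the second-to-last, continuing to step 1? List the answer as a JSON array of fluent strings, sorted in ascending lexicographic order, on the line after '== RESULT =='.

Regress step by step:
  through step 3 (pick(b4,rmD,left)): drop {carry(b4,left)}, keep {carry(b1,right)}, require {ball_in(b4,rmD), free(left), robot_in(rmD)}
    → {ball_in(b4,rmD), carry(b1,right), free(left), robot_in(rmD)}
  through step 2 (pick(b1,rmD,right)): drop {carry(b1,right)}, keep {ball_in(b4,rmD), free(left), robot_in(rmD)}, require {ball_in(b1,rmD), free(right), robot_in(rmD)}
    → {ball_in(b1,rmD), ball_in(b4,rmD), free(left), free(right), robot_in(rmD)}
  through step 1 (drop(b4,rmD,left)): drop {ball_in(b4,rmD), free(left)}, keep {ball_in(b1,rmD), free(right), robot_in(rmD)}, require {carry(b4,left), robot_in(rmD)}
    → {ball_in(b1,rmD), carry(b4,left), free(right), robot_in(rmD)}

== RESULT ==
["ball_in(b1,rmD)", "carry(b4,left)", "free(right)", "robot_in(rmD)"]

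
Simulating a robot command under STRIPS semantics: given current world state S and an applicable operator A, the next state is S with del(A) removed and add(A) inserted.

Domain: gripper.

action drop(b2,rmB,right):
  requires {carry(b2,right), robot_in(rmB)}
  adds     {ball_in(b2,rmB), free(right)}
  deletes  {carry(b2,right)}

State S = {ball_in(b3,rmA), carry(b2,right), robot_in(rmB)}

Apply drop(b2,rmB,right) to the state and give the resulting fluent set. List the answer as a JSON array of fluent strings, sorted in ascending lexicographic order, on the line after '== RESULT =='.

Progress:
  pre ⊆ S: {carry(b2,right), robot_in(rmB)} ⊆ S  — applicable
  S \ del = {ball_in(b3,rmA), robot_in(rmB)}
  ∪ add   = {ball_in(b2,rmB), ball_in(b3,rmA), free(right), robot_in(rmB)}

== RESULT ==
["ball_in(b2,rmB)", "ball_in(b3,rmA)", "free(right)", "robot_in(rmB)"]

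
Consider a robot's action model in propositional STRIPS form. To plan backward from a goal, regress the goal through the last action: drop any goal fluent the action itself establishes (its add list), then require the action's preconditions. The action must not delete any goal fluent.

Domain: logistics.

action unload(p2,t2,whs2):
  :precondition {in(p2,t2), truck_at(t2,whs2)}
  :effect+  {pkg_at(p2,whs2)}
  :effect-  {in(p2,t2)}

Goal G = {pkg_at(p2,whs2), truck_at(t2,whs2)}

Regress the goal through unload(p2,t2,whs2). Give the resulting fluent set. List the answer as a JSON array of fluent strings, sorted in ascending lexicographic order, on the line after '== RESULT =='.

Regress:
  G ∩ del = {}  (empty — regression defined)
  G \ add = {pkg_at(p2,whs2), truck_at(t2,whs2)} \ {pkg_at(p2,whs2)} = {truck_at(t2,whs2)}
  ∪ pre   = {truck_at(t2,whs2)} ∪ {in(p2,t2), truck_at(t2,whs2)}
          = {in(p2,t2), truck_at(t2,whs2)}

== RESULT ==
["in(p2,t2)", "truck_at(t2,whs2)"]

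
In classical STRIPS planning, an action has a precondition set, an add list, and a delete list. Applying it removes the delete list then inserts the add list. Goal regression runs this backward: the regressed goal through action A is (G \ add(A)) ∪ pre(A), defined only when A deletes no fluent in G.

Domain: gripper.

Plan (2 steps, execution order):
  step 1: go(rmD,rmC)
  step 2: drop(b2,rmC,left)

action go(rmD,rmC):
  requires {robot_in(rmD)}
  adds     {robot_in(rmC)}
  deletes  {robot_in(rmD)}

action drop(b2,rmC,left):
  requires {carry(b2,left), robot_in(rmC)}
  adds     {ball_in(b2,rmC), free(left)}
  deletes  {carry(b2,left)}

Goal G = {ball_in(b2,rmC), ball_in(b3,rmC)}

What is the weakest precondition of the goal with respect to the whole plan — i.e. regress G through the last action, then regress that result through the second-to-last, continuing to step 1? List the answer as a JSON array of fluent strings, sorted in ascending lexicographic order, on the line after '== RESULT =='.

Work backward from the goal:
  through step 2 (drop(b2,rmC,left)): drop {ball_in(b2,rmC)}, keep {ball_in(b3,rmC)}, require {carry(b2,left), robot_in(rmC)}
    → {ball_in(b3,rmC), carry(b2,left), robot_in(rmC)}
  through step 1 (go(rmD,rmC)): drop {robot_in(rmC)}, keep {ball_in(b3,rmC), carry(b2,left)}, require {robot_in(rmD)}
    → {ball_in(b3,rmC), carry(b2,left), robot_in(rmD)}

== RESULT ==
["ball_in(b3,rmC)", "carry(b2,left)", "robot_in(rmD)"]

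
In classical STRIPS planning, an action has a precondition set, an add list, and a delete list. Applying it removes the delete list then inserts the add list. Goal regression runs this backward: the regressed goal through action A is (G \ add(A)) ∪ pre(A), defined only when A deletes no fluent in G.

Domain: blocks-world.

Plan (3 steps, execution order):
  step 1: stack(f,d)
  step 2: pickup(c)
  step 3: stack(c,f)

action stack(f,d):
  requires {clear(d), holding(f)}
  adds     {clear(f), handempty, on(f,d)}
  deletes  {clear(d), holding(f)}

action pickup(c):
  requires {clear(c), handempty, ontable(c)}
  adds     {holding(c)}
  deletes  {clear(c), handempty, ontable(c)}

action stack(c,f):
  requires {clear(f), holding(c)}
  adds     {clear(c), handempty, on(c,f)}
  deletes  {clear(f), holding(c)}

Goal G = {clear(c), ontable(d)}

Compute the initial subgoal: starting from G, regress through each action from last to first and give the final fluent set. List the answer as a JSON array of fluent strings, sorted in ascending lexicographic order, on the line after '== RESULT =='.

Work backward from the goal:
  through step 3 (stack(c,f)): drop {clear(c)}, keep {ontable(d)}, require {clear(f), holding(c)}
    → {clear(f), holding(c), ontable(d)}
  through step 2 (pickup(c)): drop {holding(c)}, keep {clear(f), ontable(d)}, require {clear(c), handempty, ontable(c)}
    → {clear(c), clear(f), handempty, ontable(c), ontable(d)}
  through step 1 (stack(f,d)): drop {clear(f), handempty}, keep {clear(c), ontable(c), ontable(d)}, require {clear(d), holding(f)}
    → {clear(c), clear(d), holding(f), ontable(c), ontable(d)}

== RESULT ==
["clear(c)", "clear(d)", "holding(f)", "ontable(c)", "ontable(d)"]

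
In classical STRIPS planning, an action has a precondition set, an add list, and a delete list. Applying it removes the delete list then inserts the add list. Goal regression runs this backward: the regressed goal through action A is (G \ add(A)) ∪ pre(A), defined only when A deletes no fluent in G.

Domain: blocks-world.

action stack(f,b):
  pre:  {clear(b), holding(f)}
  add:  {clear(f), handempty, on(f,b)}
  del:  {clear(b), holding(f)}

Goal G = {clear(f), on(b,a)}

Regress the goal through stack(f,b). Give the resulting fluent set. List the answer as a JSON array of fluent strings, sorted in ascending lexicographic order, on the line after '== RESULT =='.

Compute (G \ add) ∪ pre:
  G ∩ del = {}  (empty — regression defined)
  G \ add = {clear(f), on(b,a)} \ {clear(f), handempty, on(f,b)} = {on(b,a)}
  ∪ pre   = {on(b,a)} ∪ {clear(b), holding(f)}
          = {clear(b), holding(f), on(b,a)}

== RESULT ==
["clear(b)", "holding(f)", "on(b,a)"]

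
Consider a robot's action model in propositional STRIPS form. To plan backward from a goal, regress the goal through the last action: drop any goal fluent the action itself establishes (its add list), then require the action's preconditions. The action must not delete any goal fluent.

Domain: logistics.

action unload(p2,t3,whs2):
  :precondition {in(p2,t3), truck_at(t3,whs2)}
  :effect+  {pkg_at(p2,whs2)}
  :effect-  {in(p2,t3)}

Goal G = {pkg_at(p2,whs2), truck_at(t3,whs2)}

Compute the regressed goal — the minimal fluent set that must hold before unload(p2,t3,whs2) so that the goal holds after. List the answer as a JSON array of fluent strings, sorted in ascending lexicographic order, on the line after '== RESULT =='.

Regress:
  G ∩ del = {}  (empty — regression defined)
  G \ add = {pkg_at(p2,whs2), truck_at(t3,whs2)} \ {pkg_at(p2,whs2)} = {truck_at(t3,whs2)}
  ∪ pre   = {truck_at(t3,whs2)} ∪ {in(p2,t3), truck_at(t3,whs2)}
          = {in(p2,t3), truck_at(t3,whs2)}

== RESULT ==
["in(p2,t3)", "truck_at(t3,whs2)"]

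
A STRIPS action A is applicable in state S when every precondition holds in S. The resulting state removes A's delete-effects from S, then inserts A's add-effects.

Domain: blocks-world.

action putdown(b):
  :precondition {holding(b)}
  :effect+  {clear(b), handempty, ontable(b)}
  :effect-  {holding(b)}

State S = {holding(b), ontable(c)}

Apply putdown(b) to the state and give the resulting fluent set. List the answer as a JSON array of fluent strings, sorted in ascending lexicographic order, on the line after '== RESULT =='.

Progress:
  pre ⊆ S: {holding(b)} ⊆ S  — applicable
  S \ del = {ontable(c)}
  ∪ add   = {clear(b), handempty, ontable(b), ontable(c)}

== RESULT ==
["clear(b)", "handempty", "ontable(b)", "ontable(c)"]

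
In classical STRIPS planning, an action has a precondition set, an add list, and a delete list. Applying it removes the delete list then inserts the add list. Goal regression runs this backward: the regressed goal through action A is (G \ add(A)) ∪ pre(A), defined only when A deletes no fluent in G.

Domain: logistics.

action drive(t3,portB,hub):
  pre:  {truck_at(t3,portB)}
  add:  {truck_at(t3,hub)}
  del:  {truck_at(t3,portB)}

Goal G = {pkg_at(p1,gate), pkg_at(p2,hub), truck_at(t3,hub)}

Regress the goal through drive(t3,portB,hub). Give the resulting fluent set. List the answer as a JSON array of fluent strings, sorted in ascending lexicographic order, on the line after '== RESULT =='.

Compute (G \ add) ∪ pre:
  G ∩ del = {}  (empty — regression defined)
  G \ add = {pkg_at(p1,gate), pkg_at(p2,hub), truck_at(t3,hub)} \ {truck_at(t3,hub)} = {pkg_at(p1,gate), pkg_at(p2,hub)}
  ∪ pre   = {pkg_at(p1,gate), pkg_at(p2,hub)} ∪ {truck_at(t3,portB)}
          = {pkg_at(p1,gate), pkg_at(p2,hub), truck_at(t3,portB)}

== RESULT ==
["pkg_at(p1,gate)", "pkg_at(p2,hub)", "truck_at(t3,portB)"]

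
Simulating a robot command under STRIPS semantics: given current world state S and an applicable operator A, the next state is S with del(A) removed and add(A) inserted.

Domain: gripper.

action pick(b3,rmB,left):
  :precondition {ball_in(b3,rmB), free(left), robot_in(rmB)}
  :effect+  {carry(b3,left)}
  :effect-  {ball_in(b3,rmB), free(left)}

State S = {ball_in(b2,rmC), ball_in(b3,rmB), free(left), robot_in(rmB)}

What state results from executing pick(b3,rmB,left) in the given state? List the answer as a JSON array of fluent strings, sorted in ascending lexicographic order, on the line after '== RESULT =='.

Progress:
  pre ⊆ S: {ball_in(b3,rmB), free(left), robot_in(rmB)} ⊆ S  — applicable
  S \ del = {ball_in(b2,rmC), robot_in(rmB)}
  ∪ add   = {ball_in(b2,rmC), carry(b3,left), robot_in(rmB)}

== RESULT ==
["ball_in(b2,rmC)", "carry(b3,left)", "robot_in(rmB)"]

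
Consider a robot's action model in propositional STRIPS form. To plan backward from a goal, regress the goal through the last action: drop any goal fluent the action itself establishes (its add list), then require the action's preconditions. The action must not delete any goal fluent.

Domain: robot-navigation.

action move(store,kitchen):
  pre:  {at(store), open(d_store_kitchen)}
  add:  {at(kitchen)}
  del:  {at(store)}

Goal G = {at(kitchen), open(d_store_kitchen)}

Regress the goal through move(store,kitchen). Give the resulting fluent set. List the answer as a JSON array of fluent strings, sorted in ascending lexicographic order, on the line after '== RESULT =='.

Compute (G \ add) ∪ pre:
  G ∩ del = {}  (empty — regression defined)
  G \ add = {at(kitchen), open(d_store_kitchen)} \ {at(kitchen)} = {open(d_store_kitchen)}
  ∪ pre   = {open(d_store_kitchen)} ∪ {at(store), open(d_store_kitchen)}
          = {at(store), open(d_store_kitchen)}

== RESULT ==
["at(store)", "open(d_store_kitchen)"]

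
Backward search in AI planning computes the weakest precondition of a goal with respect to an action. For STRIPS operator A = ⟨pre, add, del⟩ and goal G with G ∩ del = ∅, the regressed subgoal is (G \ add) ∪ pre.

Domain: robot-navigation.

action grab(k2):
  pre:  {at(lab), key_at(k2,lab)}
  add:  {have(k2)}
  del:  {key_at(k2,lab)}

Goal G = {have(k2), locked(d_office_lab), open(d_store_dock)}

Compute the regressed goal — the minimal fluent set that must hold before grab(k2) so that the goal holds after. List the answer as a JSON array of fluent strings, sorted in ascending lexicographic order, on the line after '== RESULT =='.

Regress:
  G ∩ del = {}  (empty — regression defined)
  G \ add = {have(k2), locked(d_office_lab), open(d_store_dock)} \ {have(k2)} = {locked(d_office_lab), open(d_store_dock)}
  ∪ pre   = {locked(d_office_lab), open(d_store_dock)} ∪ {at(lab), key_at(k2,lab)}
          = {at(lab), key_at(k2,lab), locked(d_office_lab), open(d_store_dock)}

== RESULT ==
["at(lab)", "key_at(k2,lab)", "locked(d_office_lab)", "open(d_store_dock)"]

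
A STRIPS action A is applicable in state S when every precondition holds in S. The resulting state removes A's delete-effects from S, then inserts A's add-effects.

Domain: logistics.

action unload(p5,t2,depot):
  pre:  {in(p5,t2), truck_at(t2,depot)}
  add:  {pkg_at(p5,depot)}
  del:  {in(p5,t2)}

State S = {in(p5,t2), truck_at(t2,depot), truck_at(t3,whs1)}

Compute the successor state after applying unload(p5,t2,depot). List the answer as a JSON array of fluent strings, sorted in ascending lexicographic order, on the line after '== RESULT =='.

Compute (S \ del) ∪ add:
  pre ⊆ S: {in(p5,t2), truck_at(t2,depot)} ⊆ S  — applicable
  S \ del = {truck_at(t2,depot), truck_at(t3,whs1)}
  ∪ add   = {pkg_at(p5,depot), truck_at(t2,depot), truck_at(t3,whs1)}

== RESULT ==
["pkg_at(p5,depot)", "truck_at(t2,depot)", "truck_at(t3,whs1)"]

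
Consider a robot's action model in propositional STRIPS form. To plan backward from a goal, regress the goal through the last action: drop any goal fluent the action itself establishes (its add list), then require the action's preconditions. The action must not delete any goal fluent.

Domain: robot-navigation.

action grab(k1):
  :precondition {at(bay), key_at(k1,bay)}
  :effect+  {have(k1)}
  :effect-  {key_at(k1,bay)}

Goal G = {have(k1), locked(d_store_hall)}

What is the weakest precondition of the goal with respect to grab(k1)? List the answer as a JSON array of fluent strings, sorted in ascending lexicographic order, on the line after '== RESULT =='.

Compute (G \ add) ∪ pre:
  G ∩ del = {}  (empty — regression defined)
  G \ add = {have(k1), locked(d_store_hall)} \ {have(k1)} = {locked(d_store_hall)}
  ∪ pre   = {locked(d_store_hall)} ∪ {at(bay), key_at(k1,bay)}
          = {at(bay), key_at(k1,bay), locked(d_store_hall)}

== RESULT ==
["at(bay)", "key_at(k1,bay)", "locked(d_store_hall)"]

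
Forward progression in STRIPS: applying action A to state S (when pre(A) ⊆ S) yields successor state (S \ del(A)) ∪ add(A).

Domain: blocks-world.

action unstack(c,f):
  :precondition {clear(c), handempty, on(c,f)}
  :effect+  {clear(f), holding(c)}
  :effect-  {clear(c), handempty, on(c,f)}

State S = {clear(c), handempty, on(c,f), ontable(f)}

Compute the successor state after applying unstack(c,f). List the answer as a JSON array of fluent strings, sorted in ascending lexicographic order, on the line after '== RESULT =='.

Compute (S \ del) ∪ add:
  pre ⊆ S: {clear(c), handempty, on(c,f)} ⊆ S  — applicable
  S \ del = {ontable(f)}
  ∪ add   = {clear(f), holding(c), ontable(f)}

== RESULT ==
["clear(f)", "holding(c)", "ontable(f)"]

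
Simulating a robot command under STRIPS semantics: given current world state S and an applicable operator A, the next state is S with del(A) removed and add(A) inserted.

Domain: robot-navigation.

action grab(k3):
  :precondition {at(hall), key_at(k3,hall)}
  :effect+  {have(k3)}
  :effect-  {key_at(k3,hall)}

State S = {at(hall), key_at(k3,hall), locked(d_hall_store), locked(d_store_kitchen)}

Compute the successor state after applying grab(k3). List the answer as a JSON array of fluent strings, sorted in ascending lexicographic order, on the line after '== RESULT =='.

Progress:
  pre ⊆ S: {at(hall), key_at(k3,hall)} ⊆ S  — applicable
  S \ del = {at(hall), locked(d_hall_store), locked(d_store_kitchen)}
  ∪ add   = {at(hall), have(k3), locked(d_hall_store), locked(d_store_kitchen)}

== RESULT ==
["at(hall)", "have(k3)", "locked(d_hall_store)", "locked(d_store_kitchen)"]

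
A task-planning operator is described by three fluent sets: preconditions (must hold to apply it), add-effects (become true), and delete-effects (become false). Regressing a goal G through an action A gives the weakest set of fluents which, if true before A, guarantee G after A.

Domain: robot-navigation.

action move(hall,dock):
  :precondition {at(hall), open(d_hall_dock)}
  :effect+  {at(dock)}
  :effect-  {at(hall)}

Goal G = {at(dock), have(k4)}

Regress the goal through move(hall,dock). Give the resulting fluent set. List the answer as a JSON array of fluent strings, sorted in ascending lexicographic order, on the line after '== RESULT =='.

Compute (G \ add) ∪ pre:
  G ∩ del = {}  (empty — regression defined)
  G \ add = {at(dock), have(k4)} \ {at(dock)} = {have(k4)}
  ∪ pre   = {have(k4)} ∪ {at(hall), open(d_hall_dock)}
          = {at(hall), have(k4), open(d_hall_dock)}

== RESULT ==
["at(hall)", "have(k4)", "open(d_hall_dock)"]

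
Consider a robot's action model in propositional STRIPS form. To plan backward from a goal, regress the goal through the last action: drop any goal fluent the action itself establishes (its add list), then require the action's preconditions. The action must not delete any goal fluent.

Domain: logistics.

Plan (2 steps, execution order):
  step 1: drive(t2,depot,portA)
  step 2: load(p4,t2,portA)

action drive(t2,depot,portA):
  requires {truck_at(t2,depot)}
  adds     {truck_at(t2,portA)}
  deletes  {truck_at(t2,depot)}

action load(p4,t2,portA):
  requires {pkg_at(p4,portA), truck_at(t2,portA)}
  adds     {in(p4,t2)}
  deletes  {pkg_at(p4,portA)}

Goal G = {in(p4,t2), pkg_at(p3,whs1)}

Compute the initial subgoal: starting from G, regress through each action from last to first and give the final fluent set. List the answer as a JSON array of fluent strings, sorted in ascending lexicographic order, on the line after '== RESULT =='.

Regress step by step:
  through step 2 (load(p4,t2,portA)): drop {in(p4,t2)}, keep {pkg_at(p3,whs1)}, require {pkg_at(p4,portA), truck_at(t2,portA)}
    → {pkg_at(p3,whs1), pkg_at(p4,portA), truck_at(t2,portA)}
  through step 1 (drive(t2,depot,portA)): drop {truck_at(t2,portA)}, keep {pkg_at(p3,whs1), pkg_at(p4,portA)}, require {truck_at(t2,depot)}
    → {pkg_at(p3,whs1), pkg_at(p4,portA), truck_at(t2,depot)}

== RESULT ==
["pkg_at(p3,whs1)", "pkg_at(p4,portA)", "truck_at(t2,depot)"]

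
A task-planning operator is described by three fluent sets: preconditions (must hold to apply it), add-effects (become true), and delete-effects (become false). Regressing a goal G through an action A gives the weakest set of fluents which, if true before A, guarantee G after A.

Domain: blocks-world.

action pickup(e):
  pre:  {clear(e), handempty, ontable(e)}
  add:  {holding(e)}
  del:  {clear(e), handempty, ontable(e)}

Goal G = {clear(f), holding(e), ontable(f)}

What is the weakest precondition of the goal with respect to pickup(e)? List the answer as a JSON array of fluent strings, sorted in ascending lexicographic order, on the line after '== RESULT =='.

Regress:
  G ∩ del = {}  (empty — regression defined)
  G \ add = {clear(f), holding(e), ontable(f)} \ {holding(e)} = {clear(f), ontable(f)}
  ∪ pre   = {clear(f), ontable(f)} ∪ {clear(e), handempty, ontable(e)}
          = {clear(e), clear(f), handempty, ontable(e), ontable(f)}

== RESULT ==
["clear(e)", "clear(f)", "handempty", "ontable(e)", "ontable(f)"]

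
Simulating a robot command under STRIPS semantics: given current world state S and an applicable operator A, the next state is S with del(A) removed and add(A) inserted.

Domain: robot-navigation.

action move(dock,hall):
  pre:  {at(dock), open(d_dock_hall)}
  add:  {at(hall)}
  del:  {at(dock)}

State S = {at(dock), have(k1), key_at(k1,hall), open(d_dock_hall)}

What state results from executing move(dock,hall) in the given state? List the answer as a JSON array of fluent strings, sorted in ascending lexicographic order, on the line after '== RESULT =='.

Progress:
  pre ⊆ S: {at(dock), open(d_dock_hall)} ⊆ S  — applicable
  S \ del = {have(k1), key_at(k1,hall), open(d_dock_hall)}
  ∪ add   = {at(hall), have(k1), key_at(k1,hall), open(d_dock_hall)}

== RESULT ==
["at(hall)", "have(k1)", "key_at(k1,hall)", "open(d_dock_hall)"]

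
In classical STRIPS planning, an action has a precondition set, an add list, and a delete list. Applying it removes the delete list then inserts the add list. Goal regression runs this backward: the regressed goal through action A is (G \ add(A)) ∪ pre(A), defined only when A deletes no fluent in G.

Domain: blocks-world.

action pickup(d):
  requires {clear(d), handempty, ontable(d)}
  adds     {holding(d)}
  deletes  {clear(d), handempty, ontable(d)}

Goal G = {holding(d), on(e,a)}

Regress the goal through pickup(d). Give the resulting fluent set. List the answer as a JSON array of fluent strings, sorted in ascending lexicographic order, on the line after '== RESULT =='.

Regress:
  G ∩ del = {}  (empty — regression defined)
  G \ add = {holding(d), on(e,a)} \ {holding(d)} = {on(e,a)}
  ∪ pre   = {on(e,a)} ∪ {clear(d), handempty, ontable(d)}
          = {clear(d), handempty, on(e,a), ontable(d)}

== RESULT ==
["clear(d)", "handempty", "on(e,a)", "ontable(d)"]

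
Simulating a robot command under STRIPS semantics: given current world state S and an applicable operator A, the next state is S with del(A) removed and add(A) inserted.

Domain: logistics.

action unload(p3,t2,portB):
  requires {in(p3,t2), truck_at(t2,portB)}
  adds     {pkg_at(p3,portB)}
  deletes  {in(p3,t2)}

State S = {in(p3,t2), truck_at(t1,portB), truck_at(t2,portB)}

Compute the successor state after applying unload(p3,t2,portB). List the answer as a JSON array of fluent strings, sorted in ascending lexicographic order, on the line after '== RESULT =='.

Compute (S \ del) ∪ add:
  pre ⊆ S: {in(p3,t2), truck_at(t2,portB)} ⊆ S  — applicable
  S \ del = {truck_at(t1,portB), truck_at(t2,portB)}
  ∪ add   = {pkg_at(p3,portB), truck_at(t1,portB), truck_at(t2,portB)}

== RESULT ==
["pkg_at(p3,portB)", "truck_at(t1,portB)", "truck_at(t2,portB)"]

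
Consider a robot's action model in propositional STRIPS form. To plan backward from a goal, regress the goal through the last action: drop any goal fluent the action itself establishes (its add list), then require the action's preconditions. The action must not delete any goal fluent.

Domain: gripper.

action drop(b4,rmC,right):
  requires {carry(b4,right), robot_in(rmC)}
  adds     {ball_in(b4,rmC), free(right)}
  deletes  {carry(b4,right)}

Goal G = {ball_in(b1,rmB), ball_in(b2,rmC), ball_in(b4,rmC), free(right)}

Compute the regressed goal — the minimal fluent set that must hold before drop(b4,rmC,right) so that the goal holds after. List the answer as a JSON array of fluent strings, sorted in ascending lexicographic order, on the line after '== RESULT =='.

Compute (G \ add) ∪ pre:
  G ∩ del = {}  (empty — regression defined)
  G \ add = {ball_in(b1,rmB), ball_in(b2,rmC), ball_in(b4,rmC), free(right)} \ {ball_in(b4,rmC), free(right)} = {ball_in(b1,rmB), ball_in(b2,rmC)}
  ∪ pre   = {ball_in(b1,rmB), ball_in(b2,rmC)} ∪ {carry(b4,right), robot_in(rmC)}
          = {ball_in(b1,rmB), ball_in(b2,rmC), carry(b4,right), robot_in(rmC)}

== RESULT ==
["ball_in(b1,rmB)", "ball_in(b2,rmC)", "carry(b4,right)", "robot_in(rmC)"]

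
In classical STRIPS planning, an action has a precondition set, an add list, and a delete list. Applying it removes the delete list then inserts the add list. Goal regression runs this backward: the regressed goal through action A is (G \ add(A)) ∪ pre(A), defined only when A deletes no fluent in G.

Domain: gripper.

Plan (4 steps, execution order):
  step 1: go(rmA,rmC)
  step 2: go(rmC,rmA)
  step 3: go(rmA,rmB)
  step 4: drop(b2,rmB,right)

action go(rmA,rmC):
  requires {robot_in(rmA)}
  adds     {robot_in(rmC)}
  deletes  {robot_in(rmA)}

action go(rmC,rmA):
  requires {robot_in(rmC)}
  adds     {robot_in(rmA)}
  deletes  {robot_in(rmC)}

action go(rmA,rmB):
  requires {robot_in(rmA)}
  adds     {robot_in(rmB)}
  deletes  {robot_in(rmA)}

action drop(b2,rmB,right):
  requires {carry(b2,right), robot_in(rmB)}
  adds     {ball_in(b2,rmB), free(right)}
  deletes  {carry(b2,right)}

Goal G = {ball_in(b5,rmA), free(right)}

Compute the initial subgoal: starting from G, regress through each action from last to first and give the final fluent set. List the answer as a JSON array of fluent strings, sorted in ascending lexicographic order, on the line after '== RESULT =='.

Work backward from the goal:
  through step 4 (drop(b2,rmB,right)): drop {free(right)}, keep {ball_in(b5,rmA)}, require {carry(b2,right), robot_in(rmB)}
    → {ball_in(b5,rmA), carry(b2,right), robot_in(rmB)}
  through step 3 (go(rmA,rmB)): drop {robot_in(rmB)}, keep {ball_in(b5,rmA), carry(b2,right)}, require {robot_in(rmA)}
    → {ball_in(b5,rmA), carry(b2,right), robot_in(rmA)}
  through step 2 (go(rmC,rmA)): drop {robot_in(rmA)}, keep {ball_in(b5,rmA), carry(b2,right)}, require {robot_in(rmC)}
    → {ball_in(b5,rmA), carry(b2,right), robot_in(rmC)}
  through step 1 (go(rmA,rmC)): drop {robot_in(rmC)}, keep {ball_in(b5,rmA), carry(b2,right)}, require {robot_in(rmA)}
    → {ball_in(b5,rmA), carry(b2,right), robot_in(rmA)}

== RESULT ==
["ball_in(b5,rmA)", "carry(b2,right)", "robot_in(rmA)"]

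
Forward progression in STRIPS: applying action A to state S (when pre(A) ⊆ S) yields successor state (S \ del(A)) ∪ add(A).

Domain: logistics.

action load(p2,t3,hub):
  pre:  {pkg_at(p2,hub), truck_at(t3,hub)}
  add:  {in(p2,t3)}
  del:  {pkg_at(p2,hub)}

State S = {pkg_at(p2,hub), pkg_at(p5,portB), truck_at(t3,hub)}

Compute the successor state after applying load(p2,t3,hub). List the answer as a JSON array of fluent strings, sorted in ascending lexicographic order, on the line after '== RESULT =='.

Progress:
  pre ⊆ S: {pkg_at(p2,hub), truck_at(t3,hub)} ⊆ S  — applicable
  S \ del = {pkg_at(p5,portB), truck_at(t3,hub)}
  ∪ add   = {in(p2,t3), pkg_at(p5,portB), truck_at(t3,hub)}

== RESULT ==
["in(p2,t3)", "pkg_at(p5,portB)", "truck_at(t3,hub)"]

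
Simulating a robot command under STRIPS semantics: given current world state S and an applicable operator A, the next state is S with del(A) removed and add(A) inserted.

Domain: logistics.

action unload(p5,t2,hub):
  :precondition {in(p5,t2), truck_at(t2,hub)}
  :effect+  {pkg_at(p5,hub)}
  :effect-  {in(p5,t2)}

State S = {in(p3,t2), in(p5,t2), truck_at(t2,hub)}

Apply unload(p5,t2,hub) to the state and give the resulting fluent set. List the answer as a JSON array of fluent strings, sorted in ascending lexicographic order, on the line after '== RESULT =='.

Progress:
  pre ⊆ S: {in(p5,t2), truck_at(t2,hub)} ⊆ S  — applicable
  S \ del = {in(p3,t2), truck_at(t2,hub)}
  ∪ add   = {in(p3,t2), pkg_at(p5,hub), truck_at(t2,hub)}

== RESULT ==
["in(p3,t2)", "pkg_at(p5,hub)", "truck_at(t2,hub)"]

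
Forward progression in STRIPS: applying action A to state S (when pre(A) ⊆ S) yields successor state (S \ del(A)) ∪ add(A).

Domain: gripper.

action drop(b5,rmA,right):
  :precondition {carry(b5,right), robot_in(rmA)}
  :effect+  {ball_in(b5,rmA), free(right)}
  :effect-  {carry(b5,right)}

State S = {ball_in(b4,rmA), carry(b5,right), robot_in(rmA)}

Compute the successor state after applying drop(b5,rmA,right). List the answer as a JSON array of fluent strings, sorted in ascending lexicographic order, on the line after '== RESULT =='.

Progress:
  pre ⊆ S: {carry(b5,right), robot_in(rmA)} ⊆ S  — applicable
  S \ del = {ball_in(b4,rmA), robot_in(rmA)}
  ∪ add   = {ball_in(b4,rmA), ball_in(b5,rmA), free(right), robot_in(rmA)}

== RESULT ==
["ball_in(b4,rmA)", "ball_in(b5,rmA)", "free(right)", "robot_in(rmA)"]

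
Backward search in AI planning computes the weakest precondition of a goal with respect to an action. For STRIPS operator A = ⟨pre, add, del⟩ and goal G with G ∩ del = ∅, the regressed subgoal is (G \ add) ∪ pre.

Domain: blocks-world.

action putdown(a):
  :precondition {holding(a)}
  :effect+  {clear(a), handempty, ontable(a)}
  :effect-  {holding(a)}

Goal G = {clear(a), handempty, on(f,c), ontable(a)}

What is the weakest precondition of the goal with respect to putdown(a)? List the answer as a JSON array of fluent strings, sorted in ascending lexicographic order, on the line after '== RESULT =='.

Compute (G \ add) ∪ pre:
  G ∩ del = {}  (empty — regression defined)
  G \ add = {clear(a), handempty, on(f,c), ontable(a)} \ {clear(a), handempty, ontable(a)} = {on(f,c)}
  ∪ pre   = {on(f,c)} ∪ {holding(a)}
          = {holding(a), on(f,c)}

== RESULT ==
["holding(a)", "on(f,c)"]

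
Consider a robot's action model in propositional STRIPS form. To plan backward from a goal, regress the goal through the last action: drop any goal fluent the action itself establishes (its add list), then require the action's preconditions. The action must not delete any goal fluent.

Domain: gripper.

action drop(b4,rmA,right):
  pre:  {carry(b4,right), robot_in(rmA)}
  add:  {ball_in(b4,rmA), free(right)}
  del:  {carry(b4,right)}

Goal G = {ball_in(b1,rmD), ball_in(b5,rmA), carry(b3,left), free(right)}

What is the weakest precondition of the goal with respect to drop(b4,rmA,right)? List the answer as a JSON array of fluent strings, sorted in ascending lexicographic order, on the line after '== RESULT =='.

Compute (G \ add) ∪ pre:
  G ∩ del = {}  (empty — regression defined)
  G \ add = {ball_in(b1,rmD), ball_in(b5,rmA), carry(b3,left), free(right)} \ {ball_in(b4,rmA), free(right)} = {ball_in(b1,rmD), ball_in(b5,rmA), carry(b3,left)}
  ∪ pre   = {ball_in(b1,rmD), ball_in(b5,rmA), carry(b3,left)} ∪ {carry(b4,right), robot_in(rmA)}
          = {ball_in(b1,rmD), ball_in(b5,rmA), carry(b3,left), carry(b4,right), robot_in(rmA)}

== RESULT ==
["ball_in(b1,rmD)", "ball_in(b5,rmA)", "carry(b3,left)", "carry(b4,right)", "robot_in(rmA)"]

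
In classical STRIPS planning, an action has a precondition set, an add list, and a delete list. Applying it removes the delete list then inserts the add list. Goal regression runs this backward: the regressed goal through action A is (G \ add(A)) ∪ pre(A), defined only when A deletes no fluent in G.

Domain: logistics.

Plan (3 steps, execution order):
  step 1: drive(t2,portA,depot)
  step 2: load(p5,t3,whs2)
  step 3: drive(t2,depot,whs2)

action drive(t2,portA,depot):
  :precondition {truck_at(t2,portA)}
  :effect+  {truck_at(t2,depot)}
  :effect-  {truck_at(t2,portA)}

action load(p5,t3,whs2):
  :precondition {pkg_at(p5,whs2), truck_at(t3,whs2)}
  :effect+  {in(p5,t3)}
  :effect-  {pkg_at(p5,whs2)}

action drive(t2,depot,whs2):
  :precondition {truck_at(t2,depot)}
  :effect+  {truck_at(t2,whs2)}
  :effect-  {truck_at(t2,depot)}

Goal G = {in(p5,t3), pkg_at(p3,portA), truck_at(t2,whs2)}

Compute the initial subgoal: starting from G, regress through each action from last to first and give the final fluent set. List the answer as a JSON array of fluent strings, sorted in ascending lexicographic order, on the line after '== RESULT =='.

Regress step by step:
  through step 3 (drive(t2,depot,whs2)): drop {truck_at(t2,whs2)}, keep {in(p5,t3), pkg_at(p3,portA)}, require {truck_at(t2,depot)}
    → {in(p5,t3), pkg_at(p3,portA), truck_at(t2,depot)}
  through step 2 (load(p5,t3,whs2)): drop {in(p5,t3)}, keep {pkg_at(p3,portA), truck_at(t2,depot)}, require {pkg_at(p5,whs2), truck_at(t3,whs2)}
    → {pkg_at(p3,portA), pkg_at(p5,whs2), truck_at(t2,depot), truck_at(t3,whs2)}
  through step 1 (drive(t2,portA,depot)): drop {truck_at(t2,depot)}, keep {pkg_at(p3,portA), pkg_at(p5,whs2), truck_at(t3,whs2)}, require {truck_at(t2,portA)}
    → {pkg_at(p3,portA), pkg_at(p5,whs2), truck_at(t2,portA), truck_at(t3,whs2)}

== RESULT ==
["pkg_at(p3,portA)", "pkg_at(p5,whs2)", "truck_at(t2,portA)", "truck_at(t3,whs2)"]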